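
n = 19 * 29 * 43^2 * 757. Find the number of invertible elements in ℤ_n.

688129344

φ(19) = 19 − 1 = 18.
φ(29) = 29 − 1 = 28.
φ(43^2) = 43^2 − 43^1 = 1849 − 43 = 1806.
φ(757) = 757 − 1 = 756.
Multiply: 18 · 28 · 1806 · 756 = 688129344.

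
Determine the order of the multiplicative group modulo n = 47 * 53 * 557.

φ(47) = 47 − 1 = 46.
φ(53) = 53 − 1 = 52.
φ(557) = 557 − 1 = 556.
Since φ is multiplicative, φ(1387487) = 46 · 52 · 556 = 1329952.

1329952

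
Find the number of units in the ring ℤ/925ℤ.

720

First factor: 925 = 5^2 · 37.
φ(5^2) = 5^1·(5−1) = 5·4 = 20.
φ(37) = 37 − 1 = 36.
φ(925) = 20 × 36 = 720.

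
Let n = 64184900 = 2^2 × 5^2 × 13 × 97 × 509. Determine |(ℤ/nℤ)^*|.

23408640

φ(2^2) = 2^2 − 2^1 = 4 − 2 = 2.
φ(5^2) = 5^2 − 5^1 = 25 − 5 = 20.
φ(13) = 13 − 1 = 12.
φ(97) = 97 − 1 = 96.
φ(509) = 509 − 1 = 508.
φ(64184900) = 2 × 20 × 12 × 96 × 508 = 23408640.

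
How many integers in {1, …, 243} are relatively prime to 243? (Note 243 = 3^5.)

φ(243) = 243 · (1 − 1/3)
       = 243 · 2/3 = 162.

162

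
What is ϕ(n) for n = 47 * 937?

φ(44039) = 44039 · (1 − 1/47) · (1 − 1/937)
       = 44039 · 43056/44039 = 43056.

43056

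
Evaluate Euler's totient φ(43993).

40320

Factor 43993: 43993 = 29 · 37 · 41.
φ(29) = 29 − 1 = 28.
φ(37) = 37 − 1 = 36.
φ(41) = 41 − 1 = 40.
Since φ is multiplicative, φ(43993) = 28 · 36 · 40 = 40320.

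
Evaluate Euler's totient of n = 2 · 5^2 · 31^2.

18600

φ(2) = 2 − 1 = 1.
φ(5^2) = 5^1·(5−1) = 5·4 = 20.
φ(31^2) = 31^2 − 31^1 = 961 − 31 = 930.
Multiply: 1 · 20 · 930 = 18600.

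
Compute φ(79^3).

φ(79^3) = 79^2·(79−1) = 6241·78 = 486798.

486798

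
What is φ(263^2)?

68906

φ(69169) = 69169 · (1 − 1/263)
       = 69169 · 262/263 = 68906.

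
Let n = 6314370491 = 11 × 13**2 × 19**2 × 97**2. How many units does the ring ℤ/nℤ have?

4968138240

φ(6314370491) = 6314370491 · (1 − 1/11) · (1 − 1/13) · (1 − 1/19) · (1 − 1/97)
       = 6314370491 · 207360/263549 = 4968138240.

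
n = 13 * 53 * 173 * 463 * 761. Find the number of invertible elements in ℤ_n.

φ(41998228571) = 41998228571 · (1 − 1/13) · (1 − 1/53) · (1 − 1/173) · (1 − 1/463) · (1 − 1/761)
       = 41998228571 · 37685007360/41998228571 = 37685007360.

37685007360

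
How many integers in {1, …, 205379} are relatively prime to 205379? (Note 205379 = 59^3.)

201898

φ(205379) = 205379 · (1 − 1/59)
       = 205379 · 58/59 = 201898.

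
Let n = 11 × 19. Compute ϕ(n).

φ(11) = 11 − 1 = 10.
φ(19) = 19 − 1 = 18.
Multiply: 10 · 18 = 180.

180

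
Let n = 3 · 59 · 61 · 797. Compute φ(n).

5540160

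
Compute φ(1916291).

1537536

Prime factorization: 1916291 = 13^2 · 17 · 23 · 29.
φ(1916291) = 1916291 · (1 − 1/13) · (1 − 1/17) · (1 − 1/23) · (1 − 1/29)
       = 1916291 · 118272/147407 = 1537536.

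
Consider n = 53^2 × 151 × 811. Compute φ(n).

334854000

φ(343992949) = 343992949 · (1 − 1/53) · (1 − 1/151) · (1 − 1/811)
       = 343992949 · 6318000/6490433 = 334854000.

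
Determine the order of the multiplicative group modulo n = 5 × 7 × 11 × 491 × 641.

φ(121171435) = 121171435 · (1 − 1/5) · (1 − 1/7) · (1 − 1/11) · (1 − 1/491) · (1 − 1/641)
       = 121171435 · 75264000/121171435 = 75264000.

75264000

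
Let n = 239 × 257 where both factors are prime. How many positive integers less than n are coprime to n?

φ(pq) = (p−1)(q−1) = 238 · 256 = 60928.

60928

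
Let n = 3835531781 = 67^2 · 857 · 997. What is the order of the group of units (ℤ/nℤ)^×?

φ(3835531781) = 3835531781 · (1 − 1/67) · (1 − 1/857) · (1 − 1/997)
       = 3835531781 · 56270016/57246743 = 3770091072.

3770091072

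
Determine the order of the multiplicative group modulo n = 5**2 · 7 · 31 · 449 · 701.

1128960000

φ(5^2) = 5^2 − 5^1 = 25 − 5 = 20.
φ(7) = 7 − 1 = 6.
φ(31) = 31 − 1 = 30.
φ(449) = 449 − 1 = 448.
φ(701) = 701 − 1 = 700.
φ(1707513325) = 20 × 6 × 30 × 448 × 700 = 1128960000.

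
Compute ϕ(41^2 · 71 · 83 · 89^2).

73727315200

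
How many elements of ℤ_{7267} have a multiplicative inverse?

7267 = 13**2 · 43.
φ(13^2) = 13^2 − 13^1 = 169 − 13 = 156.
φ(43) = 43 − 1 = 42.
Multiply: 156 · 42 = 6552.

6552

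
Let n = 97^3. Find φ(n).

φ(97^3) = 97^2·(97−1) = 9409·96 = 903264.

903264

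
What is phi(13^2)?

φ(169) = 169 · (1 − 1/13)
       = 169 · 12/13 = 156.

156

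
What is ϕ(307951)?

241920

Prime factorization: 307951 = 7 · 29 · 37 · 41.
φ(7) = 7 − 1 = 6.
φ(29) = 29 − 1 = 28.
φ(37) = 37 − 1 = 36.
φ(41) = 41 − 1 = 40.
φ(307951) = 6 × 28 × 36 × 40 = 241920.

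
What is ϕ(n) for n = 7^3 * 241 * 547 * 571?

21959683200

φ(25818713431) = 25818713431 · (1 − 1/7) · (1 − 1/241) · (1 − 1/547) · (1 − 1/571)
       = 25818713431 · 448156800/526912519 = 21959683200.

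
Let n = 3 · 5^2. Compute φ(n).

40

φ(75) = 75 · (1 − 1/3) · (1 − 1/5)
       = 75 · 8/15 = 40.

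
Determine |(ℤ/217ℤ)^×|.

First factor: 217 = 7 · 31.
φ(7) = 7 − 1 = 6.
φ(31) = 31 − 1 = 30.
Since φ is multiplicative, φ(217) = 6 · 30 = 180.

180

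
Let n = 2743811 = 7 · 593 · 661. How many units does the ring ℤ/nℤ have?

φ(2743811) = 2743811 · (1 − 1/7) · (1 − 1/593) · (1 − 1/661)
       = 2743811 · 2344320/2743811 = 2344320.

2344320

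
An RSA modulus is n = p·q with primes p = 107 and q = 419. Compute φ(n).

44308

φ(pq) = (p−1)(q−1) = 106 · 418 = 44308.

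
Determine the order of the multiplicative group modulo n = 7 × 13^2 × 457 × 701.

φ(378982331) = 378982331 · (1 − 1/7) · (1 − 1/13) · (1 − 1/457) · (1 − 1/701)
       = 378982331 · 22982400/29152487 = 298771200.

298771200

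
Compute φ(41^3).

φ(41^3) = 41^2·(41−1) = 1681·40 = 67240.

67240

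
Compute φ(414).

132

Prime factorization: 414 = 2 × 3^2 × 23.
φ(2) = 2 − 1 = 1.
φ(3^2) = 3^2 − 3^1 = 9 − 3 = 6.
φ(23) = 23 − 1 = 22.
Since φ is multiplicative, φ(414) = 1 · 6 · 22 = 132.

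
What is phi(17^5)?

1336336

φ(1419857) = 1419857 · (1 − 1/17)
       = 1419857 · 16/17 = 1336336.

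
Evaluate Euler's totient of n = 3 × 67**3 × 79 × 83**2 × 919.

288770460387552

φ(3) = 3 − 1 = 2.
φ(67^3) = 67^2·(67−1) = 4489·66 = 296274.
φ(79) = 79 − 1 = 78.
φ(83^2) = 83^2 − 83^1 = 6889 − 83 = 6806.
φ(919) = 919 − 1 = 918.
φ(451278299533521) = 2 × 296274 × 78 × 6806 × 918 = 288770460387552.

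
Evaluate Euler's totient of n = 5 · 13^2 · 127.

78624

φ(5) = 5 − 1 = 4.
φ(13^2) = 13^1·(13−1) = 13·12 = 156.
φ(127) = 127 − 1 = 126.
Multiply: 4 · 156 · 126 = 78624.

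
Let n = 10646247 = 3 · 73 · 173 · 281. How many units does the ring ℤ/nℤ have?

φ(3) = 3 − 1 = 2.
φ(73) = 73 − 1 = 72.
φ(173) = 173 − 1 = 172.
φ(281) = 281 − 1 = 280.
Multiply: 2 · 72 · 172 · 280 = 6935040.

6935040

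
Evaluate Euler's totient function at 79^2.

6162

φ(6241) = 6241 · (1 − 1/79)
       = 6241 · 78/79 = 6162.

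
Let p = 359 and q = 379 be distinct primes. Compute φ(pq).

For distinct primes, φ(pq) = (p−1)(q−1) = 358 × 378 = 135324.

135324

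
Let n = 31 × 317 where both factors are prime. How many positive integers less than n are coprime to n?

φ(9827) = 9827 · (1 − 1/31) · (1 − 1/317)
       = 9827 · 9480/9827 = 9480.

9480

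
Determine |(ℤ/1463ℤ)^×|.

Prime factorization: 1463 = 7 · 11 · 19.
φ(1463) = 1463 · (1 − 1/7) · (1 − 1/11) · (1 − 1/19)
       = 1463 · 1080/1463 = 1080.

1080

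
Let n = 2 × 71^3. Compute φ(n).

352870

φ(715822) = 715822 · (1 − 1/2) · (1 − 1/71)
       = 715822 · 70/142 = 352870.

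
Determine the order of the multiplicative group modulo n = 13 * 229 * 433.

1181952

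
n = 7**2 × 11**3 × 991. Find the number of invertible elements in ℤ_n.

φ(64632029) = 64632029 · (1 − 1/7) · (1 − 1/11) · (1 − 1/991)
       = 64632029 · 59400/76307 = 50311800.

50311800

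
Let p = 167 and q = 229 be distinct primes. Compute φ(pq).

37848

For distinct primes, φ(pq) = (p−1)(q−1) = 166 × 228 = 37848.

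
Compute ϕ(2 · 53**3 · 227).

φ(2) = 2 − 1 = 1.
φ(53^3) = 53^2·(53−1) = 2809·52 = 146068.
φ(227) = 227 − 1 = 226.
φ(67590158) = 1 × 146068 × 226 = 33011368.

33011368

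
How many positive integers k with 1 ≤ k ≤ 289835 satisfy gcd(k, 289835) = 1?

183456

Prime factorization: 289835 = 5 · 7^3 · 13^2.
φ(5) = 5 − 1 = 4.
φ(7^3) = 7^2·(7−1) = 49·6 = 294.
φ(13^2) = 13^1·(13−1) = 13·12 = 156.
φ(289835) = 4 × 294 × 156 = 183456.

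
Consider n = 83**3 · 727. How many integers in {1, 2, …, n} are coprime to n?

φ(83^3) = 83^3 − 83^2 = 571787 − 6889 = 564898.
φ(727) = 727 − 1 = 726.
Since φ is multiplicative, φ(415689149) = 564898 · 726 = 410115948.

410115948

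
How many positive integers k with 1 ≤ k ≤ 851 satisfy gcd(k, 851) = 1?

792

First factor: 851 = 23 · 37.
φ(851) = 851 · (1 − 1/23) · (1 − 1/37)
       = 851 · 792/851 = 792.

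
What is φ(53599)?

Factor 53599: 53599 = 7 · 13 · 19 · 31.
φ(53599) = 53599 · (1 − 1/7) · (1 − 1/13) · (1 − 1/19) · (1 − 1/31)
       = 53599 · 38880/53599 = 38880.

38880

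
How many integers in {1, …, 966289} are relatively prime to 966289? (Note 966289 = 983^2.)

965306

φ(983^2) = 983^1·(983−1) = 983·982 = 965306.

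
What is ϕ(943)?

880

943 = 23 · 41.
φ(943) = 943 · (1 − 1/23) · (1 − 1/41)
       = 943 · 880/943 = 880.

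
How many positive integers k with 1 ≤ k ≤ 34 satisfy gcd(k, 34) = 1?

16

Factor 34: 34 = 2 · 17.
φ(2) = 2 − 1 = 1.
φ(17) = 17 − 1 = 16.
Multiply: 1 · 16 = 16.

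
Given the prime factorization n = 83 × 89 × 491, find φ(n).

3535840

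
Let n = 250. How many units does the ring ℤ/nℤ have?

First factor: 250 = 2 * 5^3.
φ(2) = 2 − 1 = 1.
φ(5^3) = 5^3 − 5^2 = 125 − 25 = 100.
Since φ is multiplicative, φ(250) = 1 · 100 = 100.

100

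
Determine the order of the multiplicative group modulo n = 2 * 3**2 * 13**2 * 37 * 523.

17589312

φ(58865742) = 58865742 · (1 − 1/2) · (1 − 1/3) · (1 − 1/13) · (1 − 1/37) · (1 − 1/523)
       = 58865742 · 451008/1509378 = 17589312.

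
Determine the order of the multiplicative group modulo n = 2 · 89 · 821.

72160

φ(2) = 2 − 1 = 1.
φ(89) = 89 − 1 = 88.
φ(821) = 821 − 1 = 820.
Since φ is multiplicative, φ(146138) = 1 · 88 · 820 = 72160.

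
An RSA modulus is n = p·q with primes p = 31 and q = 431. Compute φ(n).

12900

For distinct primes, φ(pq) = (p−1)(q−1) = 30 × 430 = 12900.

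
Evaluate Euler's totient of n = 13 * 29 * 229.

76608

φ(86333) = 86333 · (1 − 1/13) · (1 − 1/29) · (1 − 1/229)
       = 86333 · 76608/86333 = 76608.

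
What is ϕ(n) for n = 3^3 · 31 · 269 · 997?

144141120

φ(3^3) = 3^2·(3−1) = 9·2 = 18.
φ(31) = 31 − 1 = 30.
φ(269) = 269 − 1 = 268.
φ(997) = 997 − 1 = 996.
Since φ is multiplicative, φ(224477541) = 18 · 30 · 268 · 996 = 144141120.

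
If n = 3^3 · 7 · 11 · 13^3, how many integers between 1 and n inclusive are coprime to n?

φ(4567563) = 4567563 · (1 − 1/3) · (1 − 1/7) · (1 − 1/11) · (1 − 1/13)
       = 4567563 · 1440/3003 = 2190240.

2190240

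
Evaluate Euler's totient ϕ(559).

504

First factor: 559 = 13 · 43.
φ(559) = 559 · (1 − 1/13) · (1 − 1/43)
       = 559 · 504/559 = 504.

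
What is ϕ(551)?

First factor: 551 = 19 * 29.
φ(19) = 19 − 1 = 18.
φ(29) = 29 − 1 = 28.
Since φ is multiplicative, φ(551) = 18 · 28 = 504.

504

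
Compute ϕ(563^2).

φ(316969) = 316969 · (1 − 1/563)
       = 316969 · 562/563 = 316406.

316406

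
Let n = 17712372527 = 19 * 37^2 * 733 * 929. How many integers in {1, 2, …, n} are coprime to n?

φ(17712372527) = 17712372527 · (1 − 1/19) · (1 − 1/37) · (1 − 1/733) · (1 − 1/929)
       = 17712372527 · 440183808/478712771 = 16286800896.

16286800896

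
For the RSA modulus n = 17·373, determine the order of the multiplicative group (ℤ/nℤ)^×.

5952

φ(17) = 17 − 1 = 16.
φ(373) = 373 − 1 = 372.
Multiply: 16 · 372 = 5952.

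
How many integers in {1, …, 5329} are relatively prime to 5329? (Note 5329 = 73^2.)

φ(5329) = 5329 · (1 − 1/73)
       = 5329 · 72/73 = 5256.

5256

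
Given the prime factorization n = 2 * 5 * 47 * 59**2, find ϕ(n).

φ(2) = 2 − 1 = 1.
φ(5) = 5 − 1 = 4.
φ(47) = 47 − 1 = 46.
φ(59^2) = 59^1·(59−1) = 59·58 = 3422.
Multiply: 1 · 4 · 46 · 3422 = 629648.

629648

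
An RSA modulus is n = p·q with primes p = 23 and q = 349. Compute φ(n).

7656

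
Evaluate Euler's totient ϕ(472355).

340704

472355 = 5 · 13^3 · 43.
φ(472355) = 472355 · (1 − 1/5) · (1 − 1/13) · (1 − 1/43)
       = 472355 · 2016/2795 = 340704.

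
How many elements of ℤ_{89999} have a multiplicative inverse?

66528

First factor: 89999 = 7 · 13 · 23 · 43.
φ(7) = 7 − 1 = 6.
φ(13) = 13 − 1 = 12.
φ(23) = 23 − 1 = 22.
φ(43) = 43 − 1 = 42.
φ(89999) = 6 × 12 × 22 × 42 = 66528.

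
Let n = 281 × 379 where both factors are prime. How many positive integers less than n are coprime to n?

105840

φ(n) = (p − 1)(q − 1) = (281−1)(379−1) = 280·378 = 105840.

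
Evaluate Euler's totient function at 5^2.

20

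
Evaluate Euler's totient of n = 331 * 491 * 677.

109309200

φ(331) = 331 − 1 = 330.
φ(491) = 491 − 1 = 490.
φ(677) = 677 − 1 = 676.
Multiply: 330 · 490 · 676 = 109309200.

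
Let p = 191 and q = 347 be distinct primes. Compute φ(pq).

65740

For distinct primes, φ(pq) = (p−1)(q−1) = 190 × 346 = 65740.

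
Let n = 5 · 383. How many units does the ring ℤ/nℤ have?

1528

φ(1915) = 1915 · (1 − 1/5) · (1 − 1/383)
       = 1915 · 1528/1915 = 1528.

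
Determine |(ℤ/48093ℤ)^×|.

Factor 48093: 48093 = 3 * 17 * 23 * 41.
φ(48093) = 48093 · (1 − 1/3) · (1 − 1/17) · (1 − 1/23) · (1 − 1/41)
       = 48093 · 28160/48093 = 28160.

28160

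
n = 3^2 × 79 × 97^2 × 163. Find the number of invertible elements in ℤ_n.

705998592

φ(3^2) = 3^2 − 3^1 = 9 − 3 = 6.
φ(79) = 79 − 1 = 78.
φ(97^2) = 97^2 − 97^1 = 9409 − 97 = 9312.
φ(163) = 163 − 1 = 162.
Since φ is multiplicative, φ(1090437237) = 6 · 78 · 9312 · 162 = 705998592.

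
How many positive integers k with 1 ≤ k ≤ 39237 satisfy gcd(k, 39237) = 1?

Factor 39237: 39237 = 3 * 11 * 29 * 41.
φ(3) = 3 − 1 = 2.
φ(11) = 11 − 1 = 10.
φ(29) = 29 − 1 = 28.
φ(41) = 41 − 1 = 40.
Multiply: 2 · 10 · 28 · 40 = 22400.

22400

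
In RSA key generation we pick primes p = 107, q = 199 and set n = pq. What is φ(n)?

20988

For distinct primes, φ(pq) = (p−1)(q−1) = 106 × 198 = 20988.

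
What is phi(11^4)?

13310

φ(14641) = 14641 · (1 − 1/11)
       = 14641 · 10/11 = 13310.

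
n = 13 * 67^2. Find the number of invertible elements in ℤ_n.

53064

φ(13) = 13 − 1 = 12.
φ(67^2) = 67^1·(67−1) = 67·66 = 4422.
Multiply: 12 · 4422 = 53064.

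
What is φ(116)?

56

116 = 2**2 · 29.
φ(116) = 116 · (1 − 1/2) · (1 − 1/29)
       = 116 · 28/58 = 56.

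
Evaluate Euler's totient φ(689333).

591360

First factor: 689333 = 17 · 23 · 41 · 43.
φ(689333) = 689333 · (1 − 1/17) · (1 − 1/23) · (1 − 1/41) · (1 − 1/43)
       = 689333 · 591360/689333 = 591360.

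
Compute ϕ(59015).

Factor 59015: 59015 = 5 · 11 · 29 · 37.
φ(59015) = 59015 · (1 − 1/5) · (1 − 1/11) · (1 − 1/29) · (1 − 1/37)
       = 59015 · 40320/59015 = 40320.

40320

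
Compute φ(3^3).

φ(27) = 27 · (1 − 1/3)
       = 27 · 2/3 = 18.

18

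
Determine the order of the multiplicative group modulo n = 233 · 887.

205552

φ(206671) = 206671 · (1 − 1/233) · (1 − 1/887)
       = 206671 · 205552/206671 = 205552.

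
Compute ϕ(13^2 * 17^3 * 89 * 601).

φ(44411756233) = 44411756233 · (1 − 1/13) · (1 − 1/17) · (1 − 1/89) · (1 − 1/601)
       = 44411756233 · 10137600/11821069 = 38086963200.

38086963200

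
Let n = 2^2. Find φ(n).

φ(2^2) = 2^2 − 2^1 = 4 − 2 = 2.

2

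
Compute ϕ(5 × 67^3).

1185096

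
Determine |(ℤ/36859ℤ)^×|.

First factor: 36859 = 29 × 31 × 41.
φ(29) = 29 − 1 = 28.
φ(31) = 31 − 1 = 30.
φ(41) = 41 − 1 = 40.
Since φ is multiplicative, φ(36859) = 28 · 30 · 40 = 33600.

33600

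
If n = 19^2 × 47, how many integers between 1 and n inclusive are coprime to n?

15732

φ(19^2) = 19^1·(19−1) = 19·18 = 342.
φ(47) = 47 − 1 = 46.
Multiply: 342 · 46 = 15732.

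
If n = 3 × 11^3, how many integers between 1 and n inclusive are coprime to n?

2420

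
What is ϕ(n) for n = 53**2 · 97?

264576

φ(53^2) = 53^2 − 53^1 = 2809 − 53 = 2756.
φ(97) = 97 − 1 = 96.
φ(272473) = 2756 × 96 = 264576.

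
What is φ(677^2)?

457652

φ(458329) = 458329 · (1 − 1/677)
       = 458329 · 676/677 = 457652.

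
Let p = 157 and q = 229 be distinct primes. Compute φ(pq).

For distinct primes, φ(pq) = (p−1)(q−1) = 156 × 228 = 35568.

35568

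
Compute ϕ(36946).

14112

Factor 36946: 36946 = 2 · 7**2 · 13 · 29.
φ(2) = 2 − 1 = 1.
φ(7^2) = 7^1·(7−1) = 7·6 = 42.
φ(13) = 13 − 1 = 12.
φ(29) = 29 − 1 = 28.
φ(36946) = 1 × 42 × 12 × 28 = 14112.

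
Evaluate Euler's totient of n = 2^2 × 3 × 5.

16

φ(60) = 60 · (1 − 1/2) · (1 − 1/3) · (1 − 1/5)
       = 60 · 8/30 = 16.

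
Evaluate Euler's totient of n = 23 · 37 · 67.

52272

φ(23) = 23 − 1 = 22.
φ(37) = 37 − 1 = 36.
φ(67) = 67 − 1 = 66.
φ(57017) = 22 × 36 × 66 = 52272.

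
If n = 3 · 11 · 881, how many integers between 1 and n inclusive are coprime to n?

φ(3) = 3 − 1 = 2.
φ(11) = 11 − 1 = 10.
φ(881) = 881 − 1 = 880.
Multiply: 2 · 10 · 880 = 17600.

17600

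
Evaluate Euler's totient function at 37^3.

49284

φ(37^3) = 37^3 − 37^2 = 50653 − 1369 = 49284.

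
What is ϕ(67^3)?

φ(300763) = 300763 · (1 − 1/67)
       = 300763 · 66/67 = 296274.

296274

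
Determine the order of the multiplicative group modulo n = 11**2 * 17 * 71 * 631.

77616000

φ(11^2) = 11^2 − 11^1 = 121 − 11 = 110.
φ(17) = 17 − 1 = 16.
φ(71) = 71 − 1 = 70.
φ(631) = 631 − 1 = 630.
Multiply: 110 · 16 · 70 · 630 = 77616000.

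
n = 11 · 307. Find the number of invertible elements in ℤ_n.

3060

φ(11) = 11 − 1 = 10.
φ(307) = 307 − 1 = 306.
φ(3377) = 10 × 306 = 3060.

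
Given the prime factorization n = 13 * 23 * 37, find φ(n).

9504

φ(11063) = 11063 · (1 − 1/13) · (1 − 1/23) · (1 − 1/37)
       = 11063 · 9504/11063 = 9504.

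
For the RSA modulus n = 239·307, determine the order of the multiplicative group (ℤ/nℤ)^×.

For distinct primes, φ(pq) = (p−1)(q−1) = 238 × 306 = 72828.

72828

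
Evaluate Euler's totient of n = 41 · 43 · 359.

601440

φ(632917) = 632917 · (1 − 1/41) · (1 − 1/43) · (1 − 1/359)
       = 632917 · 601440/632917 = 601440.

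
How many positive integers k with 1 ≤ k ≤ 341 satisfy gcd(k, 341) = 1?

Factor 341: 341 = 11 * 31.
φ(11) = 11 − 1 = 10.
φ(31) = 31 − 1 = 30.
φ(341) = 10 × 30 = 300.

300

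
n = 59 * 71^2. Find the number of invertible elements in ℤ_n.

288260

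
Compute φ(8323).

Prime factorization: 8323 = 7 × 29 × 41.
φ(7) = 7 − 1 = 6.
φ(29) = 29 − 1 = 28.
φ(41) = 41 − 1 = 40.
Multiply: 6 · 28 · 40 = 6720.

6720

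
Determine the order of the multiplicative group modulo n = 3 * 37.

φ(111) = 111 · (1 − 1/3) · (1 − 1/37)
       = 111 · 72/111 = 72.

72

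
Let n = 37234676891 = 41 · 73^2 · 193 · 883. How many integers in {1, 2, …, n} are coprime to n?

35602882560

φ(41) = 41 − 1 = 40.
φ(73^2) = 73^1·(73−1) = 73·72 = 5256.
φ(193) = 193 − 1 = 192.
φ(883) = 883 − 1 = 882.
Multiply: 40 · 5256 · 192 · 882 = 35602882560.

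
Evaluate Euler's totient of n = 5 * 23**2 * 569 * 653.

749560064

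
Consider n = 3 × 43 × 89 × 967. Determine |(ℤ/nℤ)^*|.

7140672

φ(3) = 3 − 1 = 2.
φ(43) = 43 − 1 = 42.
φ(89) = 89 − 1 = 88.
φ(967) = 967 − 1 = 966.
φ(11102127) = 2 × 42 × 88 × 966 = 7140672.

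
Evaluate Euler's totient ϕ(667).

667 = 23 · 29.
φ(667) = 667 · (1 − 1/23) · (1 − 1/29)
       = 667 · 616/667 = 616.

616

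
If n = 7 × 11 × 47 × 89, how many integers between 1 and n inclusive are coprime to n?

φ(322091) = 322091 · (1 − 1/7) · (1 − 1/11) · (1 − 1/47) · (1 − 1/89)
       = 322091 · 242880/322091 = 242880.

242880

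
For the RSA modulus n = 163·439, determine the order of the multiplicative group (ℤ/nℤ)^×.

φ(71557) = 71557 · (1 − 1/163) · (1 − 1/439)
       = 71557 · 70956/71557 = 70956.

70956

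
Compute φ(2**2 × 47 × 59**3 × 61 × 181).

φ(2^2) = 2^1·(2−1) = 2·1 = 2.
φ(47) = 47 − 1 = 46.
φ(59^3) = 59^2·(59−1) = 3481·58 = 201898.
φ(61) = 61 − 1 = 60.
φ(181) = 181 − 1 = 180.
Since φ is multiplicative, φ(426306833332) = 2 · 46 · 201898 · 60 · 180 = 200605852800.

200605852800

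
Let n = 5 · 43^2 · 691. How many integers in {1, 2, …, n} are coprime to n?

4984560

φ(6388295) = 6388295 · (1 − 1/5) · (1 − 1/43) · (1 − 1/691)
       = 6388295 · 115920/148565 = 4984560.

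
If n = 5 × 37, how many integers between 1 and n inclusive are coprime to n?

φ(185) = 185 · (1 − 1/5) · (1 − 1/37)
       = 185 · 144/185 = 144.

144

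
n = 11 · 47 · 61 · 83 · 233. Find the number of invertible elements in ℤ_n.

φ(609894043) = 609894043 · (1 − 1/11) · (1 − 1/47) · (1 − 1/61) · (1 − 1/83) · (1 − 1/233)
       = 609894043 · 525062400/609894043 = 525062400.

525062400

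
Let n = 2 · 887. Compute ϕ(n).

φ(1774) = 1774 · (1 − 1/2) · (1 − 1/887)
       = 1774 · 886/1774 = 886.

886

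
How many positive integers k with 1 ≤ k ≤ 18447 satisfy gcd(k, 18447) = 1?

Factor 18447: 18447 = 3 × 11 × 13 × 43.
φ(3) = 3 − 1 = 2.
φ(11) = 11 − 1 = 10.
φ(13) = 13 − 1 = 12.
φ(43) = 43 − 1 = 42.
Multiply: 2 · 10 · 12 · 42 = 10080.

10080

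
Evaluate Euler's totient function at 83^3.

φ(571787) = 571787 · (1 − 1/83)
       = 571787 · 82/83 = 564898.

564898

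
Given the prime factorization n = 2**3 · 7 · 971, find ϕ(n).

φ(2^3) = 2^3 − 2^2 = 8 − 4 = 4.
φ(7) = 7 − 1 = 6.
φ(971) = 971 − 1 = 970.
Multiply: 4 · 6 · 970 = 23280.

23280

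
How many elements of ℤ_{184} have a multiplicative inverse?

88

Factor 184: 184 = 2^3 × 23.
φ(184) = 184 · (1 − 1/2) · (1 − 1/23)
       = 184 · 22/46 = 88.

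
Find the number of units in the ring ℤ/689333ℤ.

591360

689333 = 17 × 23 × 41 × 43.
φ(17) = 17 − 1 = 16.
φ(23) = 23 − 1 = 22.
φ(41) = 41 − 1 = 40.
φ(43) = 43 − 1 = 42.
Multiply: 16 · 22 · 40 · 42 = 591360.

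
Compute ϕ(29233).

26400

29233 = 23 · 31 · 41.
φ(23) = 23 − 1 = 22.
φ(31) = 31 − 1 = 30.
φ(41) = 41 − 1 = 40.
Multiply: 22 · 30 · 40 = 26400.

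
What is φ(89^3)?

φ(89^3) = 89^2·(89−1) = 7921·88 = 697048.

697048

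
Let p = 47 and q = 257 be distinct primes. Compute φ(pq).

11776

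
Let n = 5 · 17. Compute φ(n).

φ(85) = 85 · (1 − 1/5) · (1 − 1/17)
       = 85 · 64/85 = 64.

64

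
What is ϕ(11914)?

4752

Prime factorization: 11914 = 2 · 7 · 23 · 37.
φ(2) = 2 − 1 = 1.
φ(7) = 7 − 1 = 6.
φ(23) = 23 − 1 = 22.
φ(37) = 37 − 1 = 36.
Since φ is multiplicative, φ(11914) = 1 · 6 · 22 · 36 = 4752.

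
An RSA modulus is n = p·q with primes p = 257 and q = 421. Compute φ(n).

φ(108197) = 108197 · (1 − 1/257) · (1 − 1/421)
       = 108197 · 107520/108197 = 107520.

107520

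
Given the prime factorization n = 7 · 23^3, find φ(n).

φ(85169) = 85169 · (1 − 1/7) · (1 − 1/23)
       = 85169 · 132/161 = 69828.

69828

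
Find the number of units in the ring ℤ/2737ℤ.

2112

First factor: 2737 = 7 · 17 · 23.
φ(7) = 7 − 1 = 6.
φ(17) = 17 − 1 = 16.
φ(23) = 23 − 1 = 22.
φ(2737) = 6 × 16 × 22 = 2112.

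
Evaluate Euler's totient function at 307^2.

93942

φ(307^2) = 307^1·(307−1) = 307·306 = 93942.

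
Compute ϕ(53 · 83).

4264

φ(53) = 53 − 1 = 52.
φ(83) = 83 − 1 = 82.
Since φ is multiplicative, φ(4399) = 52 · 82 = 4264.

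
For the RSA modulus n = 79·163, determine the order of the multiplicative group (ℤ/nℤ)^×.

12636

For distinct primes, φ(pq) = (p−1)(q−1) = 78 × 162 = 12636.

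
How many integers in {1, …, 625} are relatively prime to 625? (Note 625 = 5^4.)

500

φ(5^4) = 5^3·(5−1) = 125·4 = 500.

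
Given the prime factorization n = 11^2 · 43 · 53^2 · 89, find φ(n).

φ(1300755203) = 1300755203 · (1 − 1/11) · (1 − 1/43) · (1 − 1/53) · (1 − 1/89)
       = 1300755203 · 1921920/2231141 = 1120479360.

1120479360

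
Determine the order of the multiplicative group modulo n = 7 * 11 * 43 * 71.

φ(7) = 7 − 1 = 6.
φ(11) = 11 − 1 = 10.
φ(43) = 43 − 1 = 42.
φ(71) = 71 − 1 = 70.
Since φ is multiplicative, φ(235081) = 6 · 10 · 42 · 70 = 176400.

176400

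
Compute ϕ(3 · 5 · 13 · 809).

77568

φ(3) = 3 − 1 = 2.
φ(5) = 5 − 1 = 4.
φ(13) = 13 − 1 = 12.
φ(809) = 809 − 1 = 808.
φ(157755) = 2 × 4 × 12 × 808 = 77568.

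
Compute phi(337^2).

113232

φ(113569) = 113569 · (1 − 1/337)
       = 113569 · 336/337 = 113232.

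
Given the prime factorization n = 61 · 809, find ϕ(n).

48480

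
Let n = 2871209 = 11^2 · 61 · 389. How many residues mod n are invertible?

2560800

φ(2871209) = 2871209 · (1 − 1/11) · (1 − 1/61) · (1 − 1/389)
       = 2871209 · 232800/261019 = 2560800.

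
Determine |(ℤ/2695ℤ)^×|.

Prime factorization: 2695 = 5 × 7^2 × 11.
φ(5) = 5 − 1 = 4.
φ(7^2) = 7^2 − 7^1 = 49 − 7 = 42.
φ(11) = 11 − 1 = 10.
Since φ is multiplicative, φ(2695) = 4 · 42 · 10 = 1680.

1680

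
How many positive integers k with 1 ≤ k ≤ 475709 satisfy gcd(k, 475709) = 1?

Factor 475709: 475709 = 13 × 23 × 37 × 43.
φ(475709) = 475709 · (1 − 1/13) · (1 − 1/23) · (1 − 1/37) · (1 − 1/43)
       = 475709 · 399168/475709 = 399168.

399168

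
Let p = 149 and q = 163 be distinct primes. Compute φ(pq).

For distinct primes, φ(pq) = (p−1)(q−1) = 148 × 162 = 23976.

23976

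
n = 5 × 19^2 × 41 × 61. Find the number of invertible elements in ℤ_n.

φ(5) = 5 − 1 = 4.
φ(19^2) = 19^1·(19−1) = 19·18 = 342.
φ(41) = 41 − 1 = 40.
φ(61) = 61 − 1 = 60.
φ(4514305) = 4 × 342 × 40 × 60 = 3283200.

3283200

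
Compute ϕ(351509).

295680

Factor 351509: 351509 = 17 * 23 * 29 * 31.
φ(17) = 17 − 1 = 16.
φ(23) = 23 − 1 = 22.
φ(29) = 29 − 1 = 28.
φ(31) = 31 − 1 = 30.
φ(351509) = 16 × 22 × 28 × 30 = 295680.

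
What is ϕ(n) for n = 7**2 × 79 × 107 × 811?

281277360

φ(335913767) = 335913767 · (1 − 1/7) · (1 − 1/79) · (1 − 1/107) · (1 − 1/811)
       = 335913767 · 40182480/47987681 = 281277360.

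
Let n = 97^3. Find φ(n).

903264

φ(912673) = 912673 · (1 − 1/97)
       = 912673 · 96/97 = 903264.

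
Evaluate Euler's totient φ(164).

80

Factor 164: 164 = 2**2 * 41.
φ(164) = 164 · (1 − 1/2) · (1 − 1/41)
       = 164 · 40/82 = 80.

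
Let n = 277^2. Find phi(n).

φ(76729) = 76729 · (1 − 1/277)
       = 76729 · 276/277 = 76452.

76452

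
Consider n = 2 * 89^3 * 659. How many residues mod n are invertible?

φ(929149142) = 929149142 · (1 − 1/2) · (1 − 1/89) · (1 − 1/659)
       = 929149142 · 57904/117302 = 458657584.

458657584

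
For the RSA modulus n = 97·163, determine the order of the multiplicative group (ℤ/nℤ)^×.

15552

φ(pq) = (p−1)(q−1) = 96 · 162 = 15552.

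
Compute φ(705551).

Prime factorization: 705551 = 7^3 · 11^2 · 17.
φ(7^3) = 7^3 − 7^2 = 343 − 49 = 294.
φ(11^2) = 11^1·(11−1) = 11·10 = 110.
φ(17) = 17 − 1 = 16.
Multiply: 294 · 110 · 16 = 517440.

517440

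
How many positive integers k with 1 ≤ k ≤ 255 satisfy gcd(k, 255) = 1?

128

Prime factorization: 255 = 3 · 5 · 17.
φ(3) = 3 − 1 = 2.
φ(5) = 5 − 1 = 4.
φ(17) = 17 − 1 = 16.
φ(255) = 2 × 4 × 16 = 128.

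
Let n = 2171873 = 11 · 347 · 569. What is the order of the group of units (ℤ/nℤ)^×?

φ(2171873) = 2171873 · (1 − 1/11) · (1 − 1/347) · (1 − 1/569)
       = 2171873 · 1965280/2171873 = 1965280.

1965280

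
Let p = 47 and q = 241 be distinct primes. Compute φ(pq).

11040

φ(n) = (p − 1)(q − 1) = (47−1)(241−1) = 46·240 = 11040.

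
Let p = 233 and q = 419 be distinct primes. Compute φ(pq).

96976

For distinct primes, φ(pq) = (p−1)(q−1) = 232 × 418 = 96976.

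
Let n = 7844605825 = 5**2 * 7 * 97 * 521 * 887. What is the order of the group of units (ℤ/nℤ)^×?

5307494400

φ(7844605825) = 7844605825 · (1 − 1/5) · (1 − 1/7) · (1 − 1/97) · (1 − 1/521) · (1 − 1/887)
       = 7844605825 · 1061498880/1568921165 = 5307494400.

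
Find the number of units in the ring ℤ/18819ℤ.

Prime factorization: 18819 = 3^3 × 17 × 41.
φ(3^3) = 3^3 − 3^2 = 27 − 9 = 18.
φ(17) = 17 − 1 = 16.
φ(41) = 41 − 1 = 40.
Since φ is multiplicative, φ(18819) = 18 · 16 · 40 = 11520.

11520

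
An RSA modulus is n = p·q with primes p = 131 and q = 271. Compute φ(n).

φ(n) = (p − 1)(q − 1) = (131−1)(271−1) = 130·270 = 35100.

35100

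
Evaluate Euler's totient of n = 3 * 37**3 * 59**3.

φ(31209187461) = 31209187461 · (1 − 1/3) · (1 − 1/37) · (1 − 1/59)
       = 31209187461 · 4176/6549 = 19900682064.

19900682064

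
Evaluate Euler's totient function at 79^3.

φ(493039) = 493039 · (1 − 1/79)
       = 493039 · 78/79 = 486798.

486798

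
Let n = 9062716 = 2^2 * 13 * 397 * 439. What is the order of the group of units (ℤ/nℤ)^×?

φ(9062716) = 9062716 · (1 − 1/2) · (1 − 1/13) · (1 − 1/397) · (1 − 1/439)
       = 9062716 · 2081376/4531358 = 4162752.

4162752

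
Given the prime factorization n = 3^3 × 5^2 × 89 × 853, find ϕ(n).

φ(3^3) = 3^2·(3−1) = 9·2 = 18.
φ(5^2) = 5^2 − 5^1 = 25 − 5 = 20.
φ(89) = 89 − 1 = 88.
φ(853) = 853 − 1 = 852.
φ(51243975) = 18 × 20 × 88 × 852 = 26991360.

26991360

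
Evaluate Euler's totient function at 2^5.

φ(2^5) = 2^5 − 2^4 = 32 − 16 = 16.

16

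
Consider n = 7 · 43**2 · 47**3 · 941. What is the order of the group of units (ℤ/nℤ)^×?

1035023945760

φ(1264498004749) = 1264498004749 · (1 − 1/7) · (1 − 1/43) · (1 − 1/47) · (1 − 1/941)
       = 1264498004749 · 10896480/13312327 = 1035023945760.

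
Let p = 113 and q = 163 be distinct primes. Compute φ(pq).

φ(18419) = 18419 · (1 − 1/113) · (1 − 1/163)
       = 18419 · 18144/18419 = 18144.

18144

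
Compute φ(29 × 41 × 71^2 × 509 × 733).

φ(29) = 29 − 1 = 28.
φ(41) = 41 − 1 = 40.
φ(71^2) = 71^1·(71−1) = 71·70 = 4970.
φ(509) = 509 − 1 = 508.
φ(733) = 733 − 1 = 732.
Since φ is multiplicative, φ(2236249770653) = 28 · 40 · 4970 · 508 · 732 = 2069899238400.

2069899238400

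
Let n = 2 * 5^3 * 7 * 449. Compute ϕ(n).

268800

φ(785750) = 785750 · (1 − 1/2) · (1 − 1/5) · (1 − 1/7) · (1 − 1/449)
       = 785750 · 10752/31430 = 268800.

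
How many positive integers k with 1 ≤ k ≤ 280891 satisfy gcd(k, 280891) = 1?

230400

First factor: 280891 = 13 · 17 · 31 · 41.
φ(13) = 13 − 1 = 12.
φ(17) = 17 − 1 = 16.
φ(31) = 31 − 1 = 30.
φ(41) = 41 − 1 = 40.
φ(280891) = 12 × 16 × 30 × 40 = 230400.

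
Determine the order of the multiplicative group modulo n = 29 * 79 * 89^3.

1522352832

φ(1615083979) = 1615083979 · (1 − 1/29) · (1 − 1/79) · (1 − 1/89)
       = 1615083979 · 192192/203899 = 1522352832.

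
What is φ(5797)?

4800

First factor: 5797 = 11 * 17 * 31.
φ(11) = 11 − 1 = 10.
φ(17) = 17 − 1 = 16.
φ(31) = 31 − 1 = 30.
φ(5797) = 10 × 16 × 30 = 4800.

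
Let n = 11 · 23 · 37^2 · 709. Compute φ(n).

φ(245567113) = 245567113 · (1 − 1/11) · (1 − 1/23) · (1 − 1/37) · (1 − 1/709)
       = 245567113 · 5607360/6636949 = 207472320.

207472320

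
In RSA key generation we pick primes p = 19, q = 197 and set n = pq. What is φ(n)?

For distinct primes, φ(pq) = (p−1)(q−1) = 18 × 196 = 3528.

3528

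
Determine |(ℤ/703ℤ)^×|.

648

Prime factorization: 703 = 19 * 37.
φ(19) = 19 − 1 = 18.
φ(37) = 37 − 1 = 36.
Since φ is multiplicative, φ(703) = 18 · 36 = 648.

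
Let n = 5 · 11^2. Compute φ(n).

440

φ(605) = 605 · (1 − 1/5) · (1 − 1/11)
       = 605 · 40/55 = 440.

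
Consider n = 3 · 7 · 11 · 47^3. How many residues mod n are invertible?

12193680

φ(3) = 3 − 1 = 2.
φ(7) = 7 − 1 = 6.
φ(11) = 11 − 1 = 10.
φ(47^3) = 47^3 − 47^2 = 103823 − 2209 = 101614.
Since φ is multiplicative, φ(23983113) = 2 · 6 · 10 · 101614 = 12193680.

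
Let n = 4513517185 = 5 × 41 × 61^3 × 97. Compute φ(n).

φ(4513517185) = 4513517185 · (1 − 1/5) · (1 − 1/41) · (1 − 1/61) · (1 − 1/97)
       = 4513517185 · 921600/1212985 = 3429273600.

3429273600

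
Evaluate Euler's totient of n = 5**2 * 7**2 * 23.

φ(5^2) = 5^1·(5−1) = 5·4 = 20.
φ(7^2) = 7^2 − 7^1 = 49 − 7 = 42.
φ(23) = 23 − 1 = 22.
Multiply: 20 · 42 · 22 = 18480.

18480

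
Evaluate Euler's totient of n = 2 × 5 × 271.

φ(2710) = 2710 · (1 − 1/2) · (1 − 1/5) · (1 − 1/271)
       = 2710 · 1080/2710 = 1080.

1080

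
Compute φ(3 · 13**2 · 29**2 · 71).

φ(3) = 3 − 1 = 2.
φ(13^2) = 13^2 − 13^1 = 169 − 13 = 156.
φ(29^2) = 29^1·(29−1) = 29·28 = 812.
φ(71) = 71 − 1 = 70.
Since φ is multiplicative, φ(30273477) = 2 · 156 · 812 · 70 = 17734080.

17734080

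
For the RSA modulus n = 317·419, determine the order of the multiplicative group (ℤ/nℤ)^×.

φ(132823) = 132823 · (1 − 1/317) · (1 − 1/419)
       = 132823 · 132088/132823 = 132088.

132088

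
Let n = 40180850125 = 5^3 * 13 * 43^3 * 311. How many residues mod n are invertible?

28888776000

φ(40180850125) = 40180850125 · (1 − 1/5) · (1 − 1/13) · (1 − 1/43) · (1 − 1/311)
       = 40180850125 · 624960/869245 = 28888776000.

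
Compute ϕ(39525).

19200

First factor: 39525 = 3 · 5**2 · 17 · 31.
φ(39525) = 39525 · (1 − 1/3) · (1 − 1/5) · (1 − 1/17) · (1 − 1/31)
       = 39525 · 3840/7905 = 19200.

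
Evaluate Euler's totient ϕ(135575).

135575 = 5^2 · 11 · 17 · 29.
φ(5^2) = 5^2 − 5^1 = 25 − 5 = 20.
φ(11) = 11 − 1 = 10.
φ(17) = 17 − 1 = 16.
φ(29) = 29 − 1 = 28.
Multiply: 20 · 10 · 16 · 28 = 89600.

89600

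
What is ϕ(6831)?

3960

Prime factorization: 6831 = 3**3 * 11 * 23.
φ(6831) = 6831 · (1 − 1/3) · (1 − 1/11) · (1 − 1/23)
       = 6831 · 440/759 = 3960.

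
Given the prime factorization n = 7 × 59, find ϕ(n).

φ(413) = 413 · (1 − 1/7) · (1 − 1/59)
       = 413 · 348/413 = 348.

348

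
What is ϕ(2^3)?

4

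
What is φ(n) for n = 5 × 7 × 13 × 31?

8640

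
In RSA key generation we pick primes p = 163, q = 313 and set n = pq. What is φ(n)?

50544

φ(51019) = 51019 · (1 − 1/163) · (1 − 1/313)
       = 51019 · 50544/51019 = 50544.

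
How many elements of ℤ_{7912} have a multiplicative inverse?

7912 = 2^3 * 23 * 43.
φ(2^3) = 2^2·(2−1) = 4·1 = 4.
φ(23) = 23 − 1 = 22.
φ(43) = 43 − 1 = 42.
Multiply: 4 · 22 · 42 = 3696.

3696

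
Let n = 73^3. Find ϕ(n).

383688

φ(73^3) = 73^2·(73−1) = 5329·72 = 383688.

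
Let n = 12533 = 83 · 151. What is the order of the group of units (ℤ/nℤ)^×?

φ(12533) = 12533 · (1 − 1/83) · (1 − 1/151)
       = 12533 · 12300/12533 = 12300.

12300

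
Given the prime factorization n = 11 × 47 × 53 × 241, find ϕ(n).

5740800

φ(6603641) = 6603641 · (1 − 1/11) · (1 − 1/47) · (1 − 1/53) · (1 − 1/241)
       = 6603641 · 5740800/6603641 = 5740800.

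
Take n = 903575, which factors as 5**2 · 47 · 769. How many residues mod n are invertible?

φ(903575) = 903575 · (1 − 1/5) · (1 − 1/47) · (1 − 1/769)
       = 903575 · 141312/180715 = 706560.

706560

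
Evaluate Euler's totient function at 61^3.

223260

φ(61^3) = 61^3 − 61^2 = 226981 − 3721 = 223260.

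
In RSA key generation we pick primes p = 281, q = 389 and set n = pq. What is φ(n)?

108640

φ(n) = (p − 1)(q − 1) = (281−1)(389−1) = 280·388 = 108640.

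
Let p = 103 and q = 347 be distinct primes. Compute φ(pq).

35292

φ(35741) = 35741 · (1 − 1/103) · (1 − 1/347)
       = 35741 · 35292/35741 = 35292.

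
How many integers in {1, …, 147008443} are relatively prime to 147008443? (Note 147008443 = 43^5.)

143589642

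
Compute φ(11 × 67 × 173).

113520

φ(11) = 11 − 1 = 10.
φ(67) = 67 − 1 = 66.
φ(173) = 173 − 1 = 172.
Since φ is multiplicative, φ(127501) = 10 · 66 · 172 = 113520.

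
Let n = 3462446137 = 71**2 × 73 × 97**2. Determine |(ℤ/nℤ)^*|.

φ(3462446137) = 3462446137 · (1 − 1/71) · (1 − 1/73) · (1 − 1/97)
       = 3462446137 · 483840/502751 = 3332206080.

3332206080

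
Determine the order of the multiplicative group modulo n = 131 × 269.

34840

φ(131) = 131 − 1 = 130.
φ(269) = 269 − 1 = 268.
Since φ is multiplicative, φ(35239) = 130 · 268 = 34840.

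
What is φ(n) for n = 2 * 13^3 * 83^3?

φ(2) = 2 − 1 = 1.
φ(13^3) = 13^3 − 13^2 = 2197 − 169 = 2028.
φ(83^3) = 83^2·(83−1) = 6889·82 = 564898.
Multiply: 1 · 2028 · 564898 = 1145613144.

1145613144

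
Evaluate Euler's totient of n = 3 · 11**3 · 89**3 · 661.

φ(3) = 3 − 1 = 2.
φ(11^3) = 11^3 − 11^2 = 1331 − 121 = 1210.
φ(89^3) = 89^2·(89−1) = 7921·88 = 697048.
φ(661) = 661 − 1 = 660.
φ(1860676144437) = 2 × 1210 × 697048 × 660 = 1113325065600.

1113325065600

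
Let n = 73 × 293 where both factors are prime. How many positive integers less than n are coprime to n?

For distinct primes, φ(pq) = (p−1)(q−1) = 72 × 292 = 21024.

21024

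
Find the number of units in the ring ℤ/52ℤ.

24

52 = 2**2 * 13.
φ(52) = 52 · (1 − 1/2) · (1 − 1/13)
       = 52 · 12/26 = 24.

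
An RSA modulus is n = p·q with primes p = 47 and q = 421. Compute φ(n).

φ(19787) = 19787 · (1 − 1/47) · (1 − 1/421)
       = 19787 · 19320/19787 = 19320.

19320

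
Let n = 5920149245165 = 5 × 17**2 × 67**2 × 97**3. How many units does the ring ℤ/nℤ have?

φ(5) = 5 − 1 = 4.
φ(17^2) = 17^1·(17−1) = 17·16 = 272.
φ(67^2) = 67^2 − 67^1 = 4489 − 67 = 4422.
φ(97^3) = 97^3 − 97^2 = 912673 − 9409 = 903264.
Since φ is multiplicative, φ(5920149245165) = 4 · 272 · 4422 · 903264 = 4345725947904.

4345725947904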